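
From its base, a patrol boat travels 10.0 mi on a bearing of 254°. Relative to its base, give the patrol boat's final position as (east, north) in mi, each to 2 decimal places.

(-9.61, -2.76)

Leg 1 (254°, 10.0 mi): east 10.0 sin 254° = -9.61, north 10.0 cos 254° = -2.76
Summing: -9.61 mi east, -2.76 mi north → (-9.61, -2.76).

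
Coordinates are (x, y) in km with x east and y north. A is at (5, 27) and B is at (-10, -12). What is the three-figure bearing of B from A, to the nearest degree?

Δeast = -10 − 5 = -15.00; Δnorth = -12 − 27 = -39.00.
Bearing = atan2(Δeast, Δnorth) mod 360° = 201.04° ≈ 201°.

201°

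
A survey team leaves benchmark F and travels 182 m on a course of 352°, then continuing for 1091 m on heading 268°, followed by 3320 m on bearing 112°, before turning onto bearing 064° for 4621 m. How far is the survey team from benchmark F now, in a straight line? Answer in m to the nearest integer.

Leg 1 (352°, 182 m): east 182 sin 352° = -25.33, north 182 cos 352° = 180.23
Leg 2 (268°, 1091 m): east 1091 sin 268° = -1090.34, north 1091 cos 268° = -38.08
Leg 3 (112°, 3320 m): east 3320 sin 112° = 3078.25, north 3320 cos 112° = -1243.69
Leg 4 (064°, 4621 m): east 4621 sin 64° = 4153.33, north 4621 cos 64° = 2025.71
Net: 6115.91 east, 924.17 north. Distance = √((6115.91)² + (924.17)²) = 6185.344 m.

6185 m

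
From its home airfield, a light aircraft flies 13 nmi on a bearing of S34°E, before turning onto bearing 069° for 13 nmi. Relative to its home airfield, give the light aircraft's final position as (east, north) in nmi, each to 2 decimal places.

Leg 1 (S34°E, 13 nmi): east 13 sin 146° = 7.27, north 13 cos 146° = -10.78
Leg 2 (069°, 13 nmi): east 13 sin 69° = 12.14, north 13 cos 69° = 4.66
Summing: 19.41 nmi east, -6.12 nmi north → (19.41, -6.12).

(19.41, -6.12)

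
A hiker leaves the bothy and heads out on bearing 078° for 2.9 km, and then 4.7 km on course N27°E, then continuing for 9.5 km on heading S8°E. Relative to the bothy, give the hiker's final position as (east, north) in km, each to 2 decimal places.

Leg 1 (078°, 2.9 km): east 2.9 sin 78° = 2.84, north 2.9 cos 78° = 0.60
Leg 2 (N27°E, 4.7 km): east 4.7 sin 27° = 2.13, north 4.7 cos 27° = 4.19
Leg 3 (S8°E, 9.5 km): east 9.5 sin 172° = 1.32, north 9.5 cos 172° = -9.41
Summing: 6.29 km east, -4.62 km north → (6.29, -4.62).

(6.29, -4.62)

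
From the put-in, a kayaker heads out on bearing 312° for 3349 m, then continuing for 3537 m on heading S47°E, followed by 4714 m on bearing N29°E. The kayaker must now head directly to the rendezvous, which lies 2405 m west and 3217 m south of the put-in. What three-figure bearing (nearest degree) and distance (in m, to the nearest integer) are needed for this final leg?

Leg 1 (312°, 3349 m): east 3349 sin 312° = -2488.79, north 3349 cos 312° = 2240.92
Leg 2 (S47°E, 3537 m): east 3537 sin 133° = 2586.80, north 3537 cos 133° = -2412.23
Leg 3 (N29°E, 4714 m): east 4714 sin 29° = 2285.39, north 4714 cos 29° = 4122.96
Current position: (2383.40, 3951.65). Target: (-2405, -3217). Remaining: Δeast = -4788.40, Δnorth = -7168.65.
Bearing = atan2(-4788.40, -7168.65) mod 360° = 213.74°; distance = √((-4788.40)² + (-7168.65)²) = 8620.804 m.

214°, 8621 m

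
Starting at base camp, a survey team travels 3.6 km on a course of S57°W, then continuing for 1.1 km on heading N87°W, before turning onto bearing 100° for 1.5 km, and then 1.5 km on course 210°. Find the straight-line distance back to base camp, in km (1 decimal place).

Leg 1 (S57°W, 3.6 km): east 3.6 sin 237° = -3.02, north 3.6 cos 237° = -1.96
Leg 2 (N87°W, 1.1 km): east 1.1 sin 273° = -1.10, north 1.1 cos 273° = 0.06
Leg 3 (100°, 1.5 km): east 1.5 sin 100° = 1.48, north 1.5 cos 100° = -0.26
Leg 4 (210°, 1.5 km): east 1.5 sin 210° = -0.75, north 1.5 cos 210° = -1.30
Net: -3.39 east, -3.46 north. Distance = √((-3.39)² + (-3.46)²) = 4.846 km.

4.8 km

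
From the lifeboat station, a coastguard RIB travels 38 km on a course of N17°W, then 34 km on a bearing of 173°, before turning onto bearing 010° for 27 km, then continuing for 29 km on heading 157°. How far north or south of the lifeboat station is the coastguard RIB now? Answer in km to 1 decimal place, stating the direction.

Leg 1 (N17°W, 38 km): east 38 sin 343° = -11.11, north 38 cos 343° = 36.34
Leg 2 (173°, 34 km): east 34 sin 173° = 4.14, north 34 cos 173° = -33.75
Leg 3 (010°, 27 km): east 27 sin 10° = 4.69, north 27 cos 10° = 26.59
Leg 4 (157°, 29 km): east 29 sin 157° = 11.33, north 29 cos 157° = -26.69
Net north component: 2.49 km.

2.5 km north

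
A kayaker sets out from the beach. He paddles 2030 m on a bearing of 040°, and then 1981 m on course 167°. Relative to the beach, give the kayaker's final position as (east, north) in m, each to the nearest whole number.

Leg 1 (040°, 2030 m): east 2030 sin 40° = 1304.86, north 2030 cos 40° = 1555.07
Leg 2 (167°, 1981 m): east 1981 sin 167° = 445.63, north 1981 cos 167° = -1930.23
Summing: 1750.49 m east, -375.16 m north → (1750, -375).

(1750, -375)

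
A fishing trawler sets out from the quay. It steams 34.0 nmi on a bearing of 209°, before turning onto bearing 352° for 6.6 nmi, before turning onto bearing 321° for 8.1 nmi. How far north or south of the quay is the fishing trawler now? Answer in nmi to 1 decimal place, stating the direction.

Leg 1 (209°, 34.0 nmi): east 34.0 sin 209° = -16.48, north 34.0 cos 209° = -29.74
Leg 2 (352°, 6.6 nmi): east 6.6 sin 352° = -0.92, north 6.6 cos 352° = 6.54
Leg 3 (321°, 8.1 nmi): east 8.1 sin 321° = -5.10, north 8.1 cos 321° = 6.29
Net north component: -16.91 nmi.

16.9 nmi south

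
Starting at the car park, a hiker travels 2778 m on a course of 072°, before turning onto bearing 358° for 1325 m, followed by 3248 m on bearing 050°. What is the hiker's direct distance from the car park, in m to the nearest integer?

6639 m

Leg 1 (072°, 2778 m): east 2778 sin 72° = 2642.04, north 2778 cos 72° = 858.45
Leg 2 (358°, 1325 m): east 1325 sin 358° = -46.24, north 1325 cos 358° = 1324.19
Leg 3 (050°, 3248 m): east 3248 sin 50° = 2488.11, north 3248 cos 50° = 2087.77
Net: 5083.91 east, 4270.42 north. Distance = √((5083.91)² + (4270.42)²) = 6639.469 m.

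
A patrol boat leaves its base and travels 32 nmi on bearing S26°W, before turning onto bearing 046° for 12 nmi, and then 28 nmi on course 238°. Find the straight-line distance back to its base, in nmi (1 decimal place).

45.7 nmi

Leg 1 (S26°W, 32 nmi): east 32 sin 206° = -14.03, north 32 cos 206° = -28.76
Leg 2 (046°, 12 nmi): east 12 sin 46° = 8.63, north 12 cos 46° = 8.34
Leg 3 (238°, 28 nmi): east 28 sin 238° = -23.75, north 28 cos 238° = -14.84
Net: -29.14 east, -35.26 north. Distance = √((-29.14)² + (-35.26)²) = 45.746 nmi.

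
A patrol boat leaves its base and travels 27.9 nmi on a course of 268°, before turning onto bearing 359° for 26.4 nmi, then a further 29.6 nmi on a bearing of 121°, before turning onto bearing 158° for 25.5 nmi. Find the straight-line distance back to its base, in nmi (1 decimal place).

Leg 1 (268°, 27.9 nmi): east 27.9 sin 268° = -27.88, north 27.9 cos 268° = -0.97
Leg 2 (359°, 26.4 nmi): east 26.4 sin 359° = -0.46, north 26.4 cos 359° = 26.40
Leg 3 (121°, 29.6 nmi): east 29.6 sin 121° = 25.37, north 29.6 cos 121° = -15.25
Leg 4 (158°, 25.5 nmi): east 25.5 sin 158° = 9.55, north 25.5 cos 158° = -23.64
Net: 6.58 east, -13.47 north. Distance = √((6.58)² + (-13.47)²) = 14.988 nmi.

15.0 nmi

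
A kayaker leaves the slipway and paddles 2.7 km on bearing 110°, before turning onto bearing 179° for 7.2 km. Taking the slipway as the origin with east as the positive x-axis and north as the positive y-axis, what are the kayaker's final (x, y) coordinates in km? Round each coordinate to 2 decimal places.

Leg 1 (110°, 2.7 km): east 2.7 sin 110° = 2.54, north 2.7 cos 110° = -0.92
Leg 2 (179°, 7.2 km): east 7.2 sin 179° = 0.13, north 7.2 cos 179° = -7.20
Summing: 2.66 km east, -8.12 km north → (2.66, -8.12).

(2.66, -8.12)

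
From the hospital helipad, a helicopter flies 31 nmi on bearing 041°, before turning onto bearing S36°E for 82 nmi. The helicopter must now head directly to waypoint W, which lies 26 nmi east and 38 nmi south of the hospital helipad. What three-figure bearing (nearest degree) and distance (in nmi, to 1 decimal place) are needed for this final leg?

Leg 1 (041°, 31 nmi): east 31 sin 41° = 20.34, north 31 cos 41° = 23.40
Leg 2 (S36°E, 82 nmi): east 82 sin 144° = 48.20, north 82 cos 144° = -66.34
Current position: (68.54, -42.94). Target: (26, -38). Remaining: Δeast = -42.54, Δnorth = 4.94.
Bearing = atan2(-42.54, 4.94) mod 360° = 276.63°; distance = √((-42.54)² + (4.94)²) = 42.823 nmi.

277°, 42.8 nmi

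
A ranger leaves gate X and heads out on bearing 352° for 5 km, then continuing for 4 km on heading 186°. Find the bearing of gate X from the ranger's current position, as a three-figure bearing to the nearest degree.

131°

Leg 1 (352°, 5 km): east 5 sin 352° = -0.70, north 5 cos 352° = 4.95
Leg 2 (186°, 4 km): east 4 sin 186° = -0.42, north 4 cos 186° = -3.98
Net displacement: -1.11 east, 0.97 north. Direction back to start is (1.11, -0.97): bearing = atan2(1.11, -0.97) mod 360° = 131.14° ≈ 131°.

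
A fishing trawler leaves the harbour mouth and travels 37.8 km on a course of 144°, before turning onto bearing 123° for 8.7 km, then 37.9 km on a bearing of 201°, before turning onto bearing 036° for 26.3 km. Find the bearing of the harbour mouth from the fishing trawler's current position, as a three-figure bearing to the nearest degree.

Leg 1 (144°, 37.8 km): east 37.8 sin 144° = 22.22, north 37.8 cos 144° = -30.58
Leg 2 (123°, 8.7 km): east 8.7 sin 123° = 7.30, north 8.7 cos 123° = -4.74
Leg 3 (201°, 37.9 km): east 37.9 sin 201° = -13.58, north 37.9 cos 201° = -35.38
Leg 4 (036°, 26.3 km): east 26.3 sin 36° = 15.46, north 26.3 cos 36° = 21.28
Net displacement: 31.39 east, -49.42 north. Direction back to start is (-31.39, 49.42): bearing = atan2(-31.39, 49.42) mod 360° = 327.58° ≈ 328°.

328°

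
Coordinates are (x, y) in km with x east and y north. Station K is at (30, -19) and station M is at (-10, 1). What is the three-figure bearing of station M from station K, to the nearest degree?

297°

Δeast = -10 − 30 = -40.00; Δnorth = 1 − -19 = 20.00.
Bearing = atan2(Δeast, Δnorth) mod 360° = 296.57° ≈ 297°.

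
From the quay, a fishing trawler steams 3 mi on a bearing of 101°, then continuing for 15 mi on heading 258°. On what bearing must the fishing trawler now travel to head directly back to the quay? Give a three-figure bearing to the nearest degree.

Leg 1 (101°, 3 mi): east 3 sin 101° = 2.94, north 3 cos 101° = -0.57
Leg 2 (258°, 15 mi): east 15 sin 258° = -14.67, north 15 cos 258° = -3.12
Net displacement: -11.73 east, -3.69 north. Direction back to start is (11.73, 3.69): bearing = atan2(11.73, 3.69) mod 360° = 72.53° ≈ 073°.

073°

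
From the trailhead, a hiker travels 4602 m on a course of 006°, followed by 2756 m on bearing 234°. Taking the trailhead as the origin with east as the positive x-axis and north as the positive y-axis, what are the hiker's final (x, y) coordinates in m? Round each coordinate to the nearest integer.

(-1749, 2957)

Leg 1 (006°, 4602 m): east 4602 sin 6° = 481.04, north 4602 cos 6° = 4576.79
Leg 2 (234°, 2756 m): east 2756 sin 234° = -2229.65, north 2756 cos 234° = -1619.94
Summing: -1748.61 m east, 2956.85 m north → (-1749, 2957).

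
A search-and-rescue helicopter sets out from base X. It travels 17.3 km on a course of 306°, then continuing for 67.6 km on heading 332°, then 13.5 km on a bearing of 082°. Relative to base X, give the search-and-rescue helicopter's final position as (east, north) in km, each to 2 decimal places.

Leg 1 (306°, 17.3 km): east 17.3 sin 306° = -14.00, north 17.3 cos 306° = 10.17
Leg 2 (332°, 67.6 km): east 67.6 sin 332° = -31.74, north 67.6 cos 332° = 59.69
Leg 3 (082°, 13.5 km): east 13.5 sin 82° = 13.37, north 13.5 cos 82° = 1.88
Summing: -32.36 km east, 71.73 km north → (-32.36, 71.73).

(-32.36, 71.73)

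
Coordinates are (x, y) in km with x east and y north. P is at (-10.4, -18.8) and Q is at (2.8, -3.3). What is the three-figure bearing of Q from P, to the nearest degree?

Δeast = 2.8 − -10.4 = 13.20; Δnorth = -3.3 − -18.8 = 15.50.
Bearing = atan2(Δeast, Δnorth) mod 360° = 40.42° ≈ 040°.

040°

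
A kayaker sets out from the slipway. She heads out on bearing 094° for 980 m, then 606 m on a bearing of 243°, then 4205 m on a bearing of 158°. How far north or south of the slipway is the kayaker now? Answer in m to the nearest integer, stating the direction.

4242 m south

Leg 1 (094°, 980 m): east 980 sin 94° = 977.61, north 980 cos 94° = -68.36
Leg 2 (243°, 606 m): east 606 sin 243° = -539.95, north 606 cos 243° = -275.12
Leg 3 (158°, 4205 m): east 4205 sin 158° = 1575.22, north 4205 cos 158° = -3898.81
Net north component: -4242.29 m.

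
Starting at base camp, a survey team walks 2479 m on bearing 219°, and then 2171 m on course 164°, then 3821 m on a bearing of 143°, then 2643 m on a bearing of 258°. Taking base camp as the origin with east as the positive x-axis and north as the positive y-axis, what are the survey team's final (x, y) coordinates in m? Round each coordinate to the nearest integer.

(-1247, -7615)

Leg 1 (219°, 2479 m): east 2479 sin 219° = -1560.09, north 2479 cos 219° = -1926.54
Leg 2 (164°, 2171 m): east 2171 sin 164° = 598.41, north 2171 cos 164° = -2086.90
Leg 3 (143°, 3821 m): east 3821 sin 143° = 2299.54, north 3821 cos 143° = -3051.59
Leg 4 (258°, 2643 m): east 2643 sin 258° = -2585.24, north 2643 cos 258° = -549.51
Summing: -1247.39 m east, -7614.54 m north → (-1247, -7615).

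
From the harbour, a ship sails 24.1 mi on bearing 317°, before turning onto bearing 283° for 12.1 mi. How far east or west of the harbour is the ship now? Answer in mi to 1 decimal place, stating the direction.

Leg 1 (317°, 24.1 mi): east 24.1 sin 317° = -16.44, north 24.1 cos 317° = 17.63
Leg 2 (283°, 12.1 mi): east 12.1 sin 283° = -11.79, north 12.1 cos 283° = 2.72
Net east component: -28.23 mi.

28.2 mi west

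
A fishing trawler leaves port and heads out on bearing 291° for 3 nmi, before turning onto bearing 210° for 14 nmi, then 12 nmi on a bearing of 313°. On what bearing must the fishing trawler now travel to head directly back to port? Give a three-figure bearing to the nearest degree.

081°

Leg 1 (291°, 3 nmi): east 3 sin 291° = -2.80, north 3 cos 291° = 1.08
Leg 2 (210°, 14 nmi): east 14 sin 210° = -7.00, north 14 cos 210° = -12.12
Leg 3 (313°, 12 nmi): east 12 sin 313° = -8.78, north 12 cos 313° = 8.18
Net displacement: -18.58 east, -2.87 north. Direction back to start is (18.58, 2.87): bearing = atan2(18.58, 2.87) mod 360° = 81.23° ≈ 081°.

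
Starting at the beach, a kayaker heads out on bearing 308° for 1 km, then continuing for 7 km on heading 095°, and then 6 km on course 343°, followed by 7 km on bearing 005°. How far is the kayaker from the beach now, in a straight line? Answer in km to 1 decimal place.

Leg 1 (308°, 1 km): east 1 sin 308° = -0.79, north 1 cos 308° = 0.62
Leg 2 (095°, 7 km): east 7 sin 95° = 6.97, north 7 cos 95° = -0.61
Leg 3 (343°, 6 km): east 6 sin 343° = -1.75, north 6 cos 343° = 5.74
Leg 4 (005°, 7 km): east 7 sin 5° = 0.61, north 7 cos 5° = 6.97
Net: 5.04 east, 12.72 north. Distance = √((5.04)² + (12.72)²) = 13.680 km.

13.7 km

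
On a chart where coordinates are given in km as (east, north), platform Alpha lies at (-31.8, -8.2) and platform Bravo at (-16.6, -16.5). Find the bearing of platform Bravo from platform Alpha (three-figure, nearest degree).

Δeast = -16.6 − -31.8 = 15.20; Δnorth = -16.5 − -8.2 = -8.30.
Bearing = atan2(Δeast, Δnorth) mod 360° = 118.64° ≈ 119°.

119°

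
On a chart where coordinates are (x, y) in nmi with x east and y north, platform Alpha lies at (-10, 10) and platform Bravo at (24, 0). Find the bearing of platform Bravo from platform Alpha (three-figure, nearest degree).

106°

Δeast = 24 − -10 = 34.00; Δnorth = 0 − 10 = -10.00.
Bearing = atan2(Δeast, Δnorth) mod 360° = 106.39° ≈ 106°.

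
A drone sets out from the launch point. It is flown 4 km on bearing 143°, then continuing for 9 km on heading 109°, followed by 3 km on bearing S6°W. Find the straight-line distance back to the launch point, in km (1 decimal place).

Leg 1 (143°, 4 km): east 4 sin 143° = 2.41, north 4 cos 143° = -3.19
Leg 2 (109°, 9 km): east 9 sin 109° = 8.51, north 9 cos 109° = -2.93
Leg 3 (S6°W, 3 km): east 3 sin 186° = -0.31, north 3 cos 186° = -2.98
Net: 10.60 east, -9.11 north. Distance = √((10.60)² + (-9.11)²) = 13.978 km.

14.0 km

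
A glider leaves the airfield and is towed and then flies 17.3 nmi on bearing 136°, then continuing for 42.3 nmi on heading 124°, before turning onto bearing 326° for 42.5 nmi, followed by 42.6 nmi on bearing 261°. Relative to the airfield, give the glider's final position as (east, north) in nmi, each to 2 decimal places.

(-18.76, -7.53)

Leg 1 (136°, 17.3 nmi): east 17.3 sin 136° = 12.02, north 17.3 cos 136° = -12.44
Leg 2 (124°, 42.3 nmi): east 42.3 sin 124° = 35.07, north 42.3 cos 124° = -23.65
Leg 3 (326°, 42.5 nmi): east 42.5 sin 326° = -23.77, north 42.5 cos 326° = 35.23
Leg 4 (261°, 42.6 nmi): east 42.6 sin 261° = -42.08, north 42.6 cos 261° = -6.66
Summing: -18.76 nmi east, -7.53 nmi north → (-18.76, -7.53).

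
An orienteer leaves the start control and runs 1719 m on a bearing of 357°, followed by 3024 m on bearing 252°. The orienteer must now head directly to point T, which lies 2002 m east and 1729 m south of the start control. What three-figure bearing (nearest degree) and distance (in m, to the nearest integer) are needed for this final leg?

117°, 5567 m

Leg 1 (357°, 1719 m): east 1719 sin 357° = -89.97, north 1719 cos 357° = 1716.64
Leg 2 (252°, 3024 m): east 3024 sin 252° = -2875.99, north 3024 cos 252° = -934.47
Current position: (-2965.96, 782.18). Target: (2002, -1729). Remaining: Δeast = 4967.96, Δnorth = -2511.18.
Bearing = atan2(4967.96, -2511.18) mod 360° = 116.82°; distance = √((4967.96)² + (-2511.18)²) = 5566.564 m.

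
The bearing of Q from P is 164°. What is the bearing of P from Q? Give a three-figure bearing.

344°

Back-bearing = 164° + 180° = 344°.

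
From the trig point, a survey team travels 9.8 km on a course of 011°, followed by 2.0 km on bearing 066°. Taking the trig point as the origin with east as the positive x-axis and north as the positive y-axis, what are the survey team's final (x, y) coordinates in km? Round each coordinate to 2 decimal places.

(3.70, 10.43)

Leg 1 (011°, 9.8 km): east 9.8 sin 11° = 1.87, north 9.8 cos 11° = 9.62
Leg 2 (066°, 2.0 km): east 2.0 sin 66° = 1.83, north 2.0 cos 66° = 0.81
Summing: 3.70 km east, 10.43 km north → (3.70, 10.43).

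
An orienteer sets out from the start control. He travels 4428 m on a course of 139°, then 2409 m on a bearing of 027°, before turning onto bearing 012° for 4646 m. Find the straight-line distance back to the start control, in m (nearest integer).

5989 m

Leg 1 (139°, 4428 m): east 4428 sin 139° = 2905.03, north 4428 cos 139° = -3341.85
Leg 2 (027°, 2409 m): east 2409 sin 27° = 1093.66, north 2409 cos 27° = 2146.43
Leg 3 (012°, 4646 m): east 4646 sin 12° = 965.96, north 4646 cos 12° = 4544.47
Net: 4964.65 east, 3349.05 north. Distance = √((4964.65)² + (3349.05)²) = 5988.649 m.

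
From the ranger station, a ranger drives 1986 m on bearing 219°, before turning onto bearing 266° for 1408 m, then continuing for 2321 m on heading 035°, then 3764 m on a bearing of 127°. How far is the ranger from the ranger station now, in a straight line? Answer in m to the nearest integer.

Leg 1 (219°, 1986 m): east 1986 sin 219° = -1249.83, north 1986 cos 219° = -1543.41
Leg 2 (266°, 1408 m): east 1408 sin 266° = -1404.57, north 1408 cos 266° = -98.22
Leg 3 (035°, 2321 m): east 2321 sin 35° = 1331.27, north 2321 cos 35° = 1901.25
Leg 4 (127°, 3764 m): east 3764 sin 127° = 3006.06, north 3764 cos 127° = -2265.23
Net: 1682.93 east, -2005.61 north. Distance = √((1682.93)² + (-2005.61)²) = 2618.155 m.

2618 m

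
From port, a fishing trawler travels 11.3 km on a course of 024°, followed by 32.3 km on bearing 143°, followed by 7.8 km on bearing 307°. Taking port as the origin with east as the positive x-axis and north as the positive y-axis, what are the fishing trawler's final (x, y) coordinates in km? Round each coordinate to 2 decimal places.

(17.81, -10.78)

Leg 1 (024°, 11.3 km): east 11.3 sin 24° = 4.60, north 11.3 cos 24° = 10.32
Leg 2 (143°, 32.3 km): east 32.3 sin 143° = 19.44, north 32.3 cos 143° = -25.80
Leg 3 (307°, 7.8 km): east 7.8 sin 307° = -6.23, north 7.8 cos 307° = 4.69
Summing: 17.81 km east, -10.78 km north → (17.81, -10.78).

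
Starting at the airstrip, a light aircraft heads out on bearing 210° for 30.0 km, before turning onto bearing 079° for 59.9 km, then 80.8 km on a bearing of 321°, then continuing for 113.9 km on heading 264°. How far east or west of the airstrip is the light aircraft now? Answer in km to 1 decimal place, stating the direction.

120.3 km west

Leg 1 (210°, 30.0 km): east 30.0 sin 210° = -15.00, north 30.0 cos 210° = -25.98
Leg 2 (079°, 59.9 km): east 59.9 sin 79° = 58.80, north 59.9 cos 79° = 11.43
Leg 3 (321°, 80.8 km): east 80.8 sin 321° = -50.85, north 80.8 cos 321° = 62.79
Leg 4 (264°, 113.9 km): east 113.9 sin 264° = -113.28, north 113.9 cos 264° = -11.91
Net east component: -120.33 km.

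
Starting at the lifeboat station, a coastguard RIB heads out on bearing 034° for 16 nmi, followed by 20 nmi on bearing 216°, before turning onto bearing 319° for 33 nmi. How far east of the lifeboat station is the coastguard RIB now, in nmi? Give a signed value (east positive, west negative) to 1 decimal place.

-24.5 nmi

Leg 1 (034°, 16 nmi): east 16 sin 34° = 8.95, north 16 cos 34° = 13.26
Leg 2 (216°, 20 nmi): east 20 sin 216° = -11.76, north 20 cos 216° = -16.18
Leg 3 (319°, 33 nmi): east 33 sin 319° = -21.65, north 33 cos 319° = 24.91
Net east component: -24.46 nmi.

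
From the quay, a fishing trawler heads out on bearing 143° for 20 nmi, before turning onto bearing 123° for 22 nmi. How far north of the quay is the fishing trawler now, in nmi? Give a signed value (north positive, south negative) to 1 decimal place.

Leg 1 (143°, 20 nmi): east 20 sin 143° = 12.04, north 20 cos 143° = -15.97
Leg 2 (123°, 22 nmi): east 22 sin 123° = 18.45, north 22 cos 123° = -11.98
Net north component: -27.95 nmi.

-28.0 nmi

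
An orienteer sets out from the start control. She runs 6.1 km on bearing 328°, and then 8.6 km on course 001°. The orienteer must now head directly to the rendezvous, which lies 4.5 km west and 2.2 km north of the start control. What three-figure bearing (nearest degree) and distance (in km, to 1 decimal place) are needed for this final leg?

187°, 11.7 km

Leg 1 (328°, 6.1 km): east 6.1 sin 328° = -3.23, north 6.1 cos 328° = 5.17
Leg 2 (001°, 8.6 km): east 8.6 sin 1° = 0.15, north 8.6 cos 1° = 8.60
Current position: (-3.08, 13.77). Target: (-4.5, 2.2). Remaining: Δeast = -1.42, Δnorth = -11.57.
Bearing = atan2(-1.42, -11.57) mod 360° = 186.98°; distance = √((-1.42)² + (-11.57)²) = 11.658 km.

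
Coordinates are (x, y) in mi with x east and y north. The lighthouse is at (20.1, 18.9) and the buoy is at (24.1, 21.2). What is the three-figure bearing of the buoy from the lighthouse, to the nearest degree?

Δeast = 24.1 − 20.1 = 4.00; Δnorth = 21.2 − 18.9 = 2.30.
Bearing = atan2(Δeast, Δnorth) mod 360° = 60.10° ≈ 060°.

060°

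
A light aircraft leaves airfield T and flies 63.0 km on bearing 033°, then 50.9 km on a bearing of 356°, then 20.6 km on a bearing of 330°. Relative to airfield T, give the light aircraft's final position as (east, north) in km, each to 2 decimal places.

Leg 1 (033°, 63.0 km): east 63.0 sin 33° = 34.31, north 63.0 cos 33° = 52.84
Leg 2 (356°, 50.9 km): east 50.9 sin 356° = -3.55, north 50.9 cos 356° = 50.78
Leg 3 (330°, 20.6 km): east 20.6 sin 330° = -10.30, north 20.6 cos 330° = 17.84
Summing: 20.46 km east, 121.45 km north → (20.46, 121.45).

(20.46, 121.45)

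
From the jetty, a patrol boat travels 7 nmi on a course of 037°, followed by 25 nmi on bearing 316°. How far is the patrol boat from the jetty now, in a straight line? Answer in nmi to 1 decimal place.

Leg 1 (037°, 7 nmi): east 7 sin 37° = 4.21, north 7 cos 37° = 5.59
Leg 2 (316°, 25 nmi): east 25 sin 316° = -17.37, north 25 cos 316° = 17.98
Net: -13.15 east, 23.57 north. Distance = √((-13.15)² + (23.57)²) = 26.995 nmi.

27.0 nmi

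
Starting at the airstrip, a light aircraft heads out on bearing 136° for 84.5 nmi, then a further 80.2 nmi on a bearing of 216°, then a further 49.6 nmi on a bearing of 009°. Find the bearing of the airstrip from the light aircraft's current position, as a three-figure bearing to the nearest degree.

Leg 1 (136°, 84.5 nmi): east 84.5 sin 136° = 58.70, north 84.5 cos 136° = -60.78
Leg 2 (216°, 80.2 nmi): east 80.2 sin 216° = -47.14, north 80.2 cos 216° = -64.88
Leg 3 (009°, 49.6 nmi): east 49.6 sin 9° = 7.76, north 49.6 cos 9° = 48.99
Net displacement: 19.32 east, -76.68 north. Direction back to start is (-19.32, 76.68): bearing = atan2(-19.32, 76.68) mod 360° = 345.86° ≈ 346°.

346°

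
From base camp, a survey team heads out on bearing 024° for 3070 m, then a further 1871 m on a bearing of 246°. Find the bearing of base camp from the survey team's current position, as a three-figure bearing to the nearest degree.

167°

Leg 1 (024°, 3070 m): east 3070 sin 24° = 1248.68, north 3070 cos 24° = 2804.58
Leg 2 (246°, 1871 m): east 1871 sin 246° = -1709.24, north 1871 cos 246° = -761.00
Net displacement: -460.56 east, 2043.58 north. Direction back to start is (460.56, -2043.58): bearing = atan2(460.56, -2043.58) mod 360° = 167.30° ≈ 167°.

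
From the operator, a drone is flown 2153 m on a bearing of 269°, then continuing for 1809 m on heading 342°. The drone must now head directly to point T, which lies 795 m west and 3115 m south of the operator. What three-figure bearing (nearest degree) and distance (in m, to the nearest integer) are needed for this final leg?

Leg 1 (269°, 2153 m): east 2153 sin 269° = -2152.67, north 2153 cos 269° = -37.58
Leg 2 (342°, 1809 m): east 1809 sin 342° = -559.01, north 1809 cos 342° = 1720.46
Current position: (-2711.68, 1682.89). Target: (-795, -3115). Remaining: Δeast = 1916.68, Δnorth = -4797.89.
Bearing = atan2(1916.68, -4797.89) mod 360° = 158.22°; distance = √((1916.68)² + (-4797.89)²) = 5166.565 m.

158°, 5167 m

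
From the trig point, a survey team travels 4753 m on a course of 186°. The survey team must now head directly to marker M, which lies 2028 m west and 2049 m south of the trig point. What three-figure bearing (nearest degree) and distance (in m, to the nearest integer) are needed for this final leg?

Leg 1 (186°, 4753 m): east 4753 sin 186° = -496.82, north 4753 cos 186° = -4726.96
Current position: (-496.82, -4726.96). Target: (-2028, -2049). Remaining: Δeast = -1531.18, Δnorth = 2677.96.
Bearing = atan2(-1531.18, 2677.96) mod 360° = 330.24°; distance = √((-1531.18)² + (2677.96)²) = 3084.799 m.

330°, 3085 m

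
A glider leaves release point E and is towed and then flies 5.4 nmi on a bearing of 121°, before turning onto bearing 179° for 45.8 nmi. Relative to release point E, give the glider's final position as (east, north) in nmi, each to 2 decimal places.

Leg 1 (121°, 5.4 nmi): east 5.4 sin 121° = 4.63, north 5.4 cos 121° = -2.78
Leg 2 (179°, 45.8 nmi): east 45.8 sin 179° = 0.80, north 45.8 cos 179° = -45.79
Summing: 5.43 nmi east, -48.57 nmi north → (5.43, -48.57).

(5.43, -48.57)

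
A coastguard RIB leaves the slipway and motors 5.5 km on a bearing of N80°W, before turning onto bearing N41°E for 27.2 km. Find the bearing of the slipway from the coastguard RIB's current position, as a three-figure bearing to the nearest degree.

210°

Leg 1 (N80°W, 5.5 km): east 5.5 sin 280° = -5.42, north 5.5 cos 280° = 0.96
Leg 2 (N41°E, 27.2 km): east 27.2 sin 41° = 17.84, north 27.2 cos 41° = 20.53
Net displacement: 12.43 east, 21.48 north. Direction back to start is (-12.43, -21.48): bearing = atan2(-12.43, -21.48) mod 360° = 210.05° ≈ 210°.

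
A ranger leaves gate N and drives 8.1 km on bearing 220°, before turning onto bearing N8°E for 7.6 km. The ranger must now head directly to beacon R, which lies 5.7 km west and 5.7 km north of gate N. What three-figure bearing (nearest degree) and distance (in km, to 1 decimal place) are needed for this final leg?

Leg 1 (220°, 8.1 km): east 8.1 sin 220° = -5.21, north 8.1 cos 220° = -6.20
Leg 2 (N8°E, 7.6 km): east 7.6 sin 8° = 1.06, north 7.6 cos 8° = 7.53
Current position: (-4.15, 1.32). Target: (-5.7, 5.7). Remaining: Δeast = -1.55, Δnorth = 4.38.
Bearing = atan2(-1.55, 4.38) mod 360° = 340.49°; distance = √((-1.55)² + (4.38)²) = 4.646 km.

340°, 4.6 km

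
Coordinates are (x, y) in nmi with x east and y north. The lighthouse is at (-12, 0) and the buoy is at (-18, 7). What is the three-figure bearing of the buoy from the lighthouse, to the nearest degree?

Δeast = -18 − -12 = -6.00; Δnorth = 7 − 0 = 7.00.
Bearing = atan2(Δeast, Δnorth) mod 360° = 319.40° ≈ 319°.

319°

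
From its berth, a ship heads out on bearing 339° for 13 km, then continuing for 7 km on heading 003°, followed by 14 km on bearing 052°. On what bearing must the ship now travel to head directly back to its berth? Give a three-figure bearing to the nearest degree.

Leg 1 (339°, 13 km): east 13 sin 339° = -4.66, north 13 cos 339° = 12.14
Leg 2 (003°, 7 km): east 7 sin 3° = 0.37, north 7 cos 3° = 6.99
Leg 3 (052°, 14 km): east 14 sin 52° = 11.03, north 14 cos 52° = 8.62
Net displacement: 6.74 east, 27.75 north. Direction back to start is (-6.74, -27.75): bearing = atan2(-6.74, -27.75) mod 360° = 193.65° ≈ 194°.

194°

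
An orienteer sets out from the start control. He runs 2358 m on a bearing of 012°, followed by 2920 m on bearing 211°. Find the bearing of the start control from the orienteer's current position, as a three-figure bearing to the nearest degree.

079°

Leg 1 (012°, 2358 m): east 2358 sin 12° = 490.26, north 2358 cos 12° = 2306.47
Leg 2 (211°, 2920 m): east 2920 sin 211° = -1503.91, north 2920 cos 211° = -2502.93
Net displacement: -1013.66 east, -196.46 north. Direction back to start is (1013.66, 196.46): bearing = atan2(1013.66, 196.46) mod 360° = 79.03° ≈ 079°.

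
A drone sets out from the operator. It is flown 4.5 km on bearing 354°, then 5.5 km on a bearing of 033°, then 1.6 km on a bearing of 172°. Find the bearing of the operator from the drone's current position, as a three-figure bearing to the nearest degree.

200°

Leg 1 (354°, 4.5 km): east 4.5 sin 354° = -0.47, north 4.5 cos 354° = 4.48
Leg 2 (033°, 5.5 km): east 5.5 sin 33° = 3.00, north 5.5 cos 33° = 4.61
Leg 3 (172°, 1.6 km): east 1.6 sin 172° = 0.22, north 1.6 cos 172° = -1.58
Net displacement: 2.75 east, 7.50 north. Direction back to start is (-2.75, -7.50): bearing = atan2(-2.75, -7.50) mod 360° = 200.11° ≈ 200°.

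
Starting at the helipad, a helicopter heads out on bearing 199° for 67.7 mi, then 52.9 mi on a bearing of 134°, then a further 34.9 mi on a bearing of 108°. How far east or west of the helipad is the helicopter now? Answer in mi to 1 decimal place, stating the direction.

Leg 1 (199°, 67.7 mi): east 67.7 sin 199° = -22.04, north 67.7 cos 199° = -64.01
Leg 2 (134°, 52.9 mi): east 52.9 sin 134° = 38.05, north 52.9 cos 134° = -36.75
Leg 3 (108°, 34.9 mi): east 34.9 sin 108° = 33.19, north 34.9 cos 108° = -10.78
Net east component: 49.20 mi.

49.2 mi east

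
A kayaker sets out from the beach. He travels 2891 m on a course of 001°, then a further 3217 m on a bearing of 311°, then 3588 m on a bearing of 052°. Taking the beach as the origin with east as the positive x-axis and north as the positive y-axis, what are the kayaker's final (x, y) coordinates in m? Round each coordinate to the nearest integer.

Leg 1 (001°, 2891 m): east 2891 sin 1° = 50.45, north 2891 cos 1° = 2890.56
Leg 2 (311°, 3217 m): east 3217 sin 311° = -2427.90, north 3217 cos 311° = 2110.54
Leg 3 (052°, 3588 m): east 3588 sin 52° = 2827.38, north 3588 cos 52° = 2208.99
Summing: 449.94 m east, 7210.09 m north → (450, 7210).

(450, 7210)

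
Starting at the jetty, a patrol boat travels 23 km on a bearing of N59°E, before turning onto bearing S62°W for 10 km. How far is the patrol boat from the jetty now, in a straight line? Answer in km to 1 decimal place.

Leg 1 (N59°E, 23 km): east 23 sin 59° = 19.71, north 23 cos 59° = 11.85
Leg 2 (S62°W, 10 km): east 10 sin 242° = -8.83, north 10 cos 242° = -4.69
Net: 10.89 east, 7.15 north. Distance = √((10.89)² + (7.15)²) = 13.024 km.

13.0 km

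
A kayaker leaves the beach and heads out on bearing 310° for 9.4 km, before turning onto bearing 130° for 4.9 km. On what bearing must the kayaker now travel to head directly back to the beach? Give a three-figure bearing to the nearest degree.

130°

Leg 1 (310°, 9.4 km): east 9.4 sin 310° = -7.20, north 9.4 cos 310° = 6.04
Leg 2 (130°, 4.9 km): east 4.9 sin 130° = 3.75, north 4.9 cos 130° = -3.15
Net displacement: -3.45 east, 2.89 north. Direction back to start is (3.45, -2.89): bearing = atan2(3.45, -2.89) mod 360° = 130.00° ≈ 130°.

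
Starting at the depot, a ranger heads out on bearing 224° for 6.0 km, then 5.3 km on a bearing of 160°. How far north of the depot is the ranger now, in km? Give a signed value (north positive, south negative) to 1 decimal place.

-9.3 km

Leg 1 (224°, 6.0 km): east 6.0 sin 224° = -4.17, north 6.0 cos 224° = -4.32
Leg 2 (160°, 5.3 km): east 5.3 sin 160° = 1.81, north 5.3 cos 160° = -4.98
Net north component: -9.30 km.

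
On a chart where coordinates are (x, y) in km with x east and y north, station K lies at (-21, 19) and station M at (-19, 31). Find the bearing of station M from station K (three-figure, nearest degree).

Δeast = -19 − -21 = 2.00; Δnorth = 31 − 19 = 12.00.
Bearing = atan2(Δeast, Δnorth) mod 360° = 9.46° ≈ 009°.

009°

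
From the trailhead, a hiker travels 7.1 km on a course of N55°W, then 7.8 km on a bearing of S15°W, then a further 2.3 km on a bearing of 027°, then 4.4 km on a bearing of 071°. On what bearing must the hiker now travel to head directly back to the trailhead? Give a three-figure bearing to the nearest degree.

090°

Leg 1 (N55°W, 7.1 km): east 7.1 sin 305° = -5.82, north 7.1 cos 305° = 4.07
Leg 2 (S15°W, 7.8 km): east 7.8 sin 195° = -2.02, north 7.8 cos 195° = -7.53
Leg 3 (027°, 2.3 km): east 2.3 sin 27° = 1.04, north 2.3 cos 27° = 2.05
Leg 4 (071°, 4.4 km): east 4.4 sin 71° = 4.16, north 4.4 cos 71° = 1.43
Net displacement: -2.63 east, 0.02 north. Direction back to start is (2.63, -0.02): bearing = atan2(2.63, -0.02) mod 360° = 90.44° ≈ 090°.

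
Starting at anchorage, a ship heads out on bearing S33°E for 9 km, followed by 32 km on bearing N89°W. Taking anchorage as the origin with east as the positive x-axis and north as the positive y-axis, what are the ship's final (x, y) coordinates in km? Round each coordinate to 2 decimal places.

(-27.09, -6.99)

Leg 1 (S33°E, 9 km): east 9 sin 147° = 4.90, north 9 cos 147° = -7.55
Leg 2 (N89°W, 32 km): east 32 sin 271° = -32.00, north 32 cos 271° = 0.56
Summing: -27.09 km east, -6.99 km north → (-27.09, -6.99).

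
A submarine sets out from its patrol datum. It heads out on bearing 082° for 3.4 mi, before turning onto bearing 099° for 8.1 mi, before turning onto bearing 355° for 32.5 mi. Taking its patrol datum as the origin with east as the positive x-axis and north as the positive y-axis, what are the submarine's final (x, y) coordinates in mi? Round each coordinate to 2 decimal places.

(8.53, 31.58)

Leg 1 (082°, 3.4 mi): east 3.4 sin 82° = 3.37, north 3.4 cos 82° = 0.47
Leg 2 (099°, 8.1 mi): east 8.1 sin 99° = 8.00, north 8.1 cos 99° = -1.27
Leg 3 (355°, 32.5 mi): east 32.5 sin 355° = -2.83, north 32.5 cos 355° = 32.38
Summing: 8.53 mi east, 31.58 mi north → (8.53, 31.58).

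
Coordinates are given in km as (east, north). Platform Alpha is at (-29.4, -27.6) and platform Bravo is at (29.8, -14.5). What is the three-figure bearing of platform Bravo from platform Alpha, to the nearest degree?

Δeast = 29.8 − -29.4 = 59.20; Δnorth = -14.5 − -27.6 = 13.10.
Bearing = atan2(Δeast, Δnorth) mod 360° = 77.52° ≈ 078°.

078°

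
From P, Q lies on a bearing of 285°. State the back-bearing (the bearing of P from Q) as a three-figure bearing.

Back-bearing = 285° − 180° = 105°.

105°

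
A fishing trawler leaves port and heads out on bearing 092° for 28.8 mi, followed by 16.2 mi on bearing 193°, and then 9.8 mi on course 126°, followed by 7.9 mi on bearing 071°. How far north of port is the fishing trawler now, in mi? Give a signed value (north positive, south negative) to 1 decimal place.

-20.0 mi

Leg 1 (092°, 28.8 mi): east 28.8 sin 92° = 28.78, north 28.8 cos 92° = -1.01
Leg 2 (193°, 16.2 mi): east 16.2 sin 193° = -3.64, north 16.2 cos 193° = -15.78
Leg 3 (126°, 9.8 mi): east 9.8 sin 126° = 7.93, north 9.8 cos 126° = -5.76
Leg 4 (071°, 7.9 mi): east 7.9 sin 71° = 7.47, north 7.9 cos 71° = 2.57
Net north component: -19.98 mi.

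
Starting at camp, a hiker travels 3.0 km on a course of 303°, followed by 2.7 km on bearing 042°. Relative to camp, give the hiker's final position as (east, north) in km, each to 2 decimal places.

(-0.71, 3.64)

Leg 1 (303°, 3.0 km): east 3.0 sin 303° = -2.52, north 3.0 cos 303° = 1.63
Leg 2 (042°, 2.7 km): east 2.7 sin 42° = 1.81, north 2.7 cos 42° = 2.01
Summing: -0.71 km east, 3.64 km north → (-0.71, 3.64).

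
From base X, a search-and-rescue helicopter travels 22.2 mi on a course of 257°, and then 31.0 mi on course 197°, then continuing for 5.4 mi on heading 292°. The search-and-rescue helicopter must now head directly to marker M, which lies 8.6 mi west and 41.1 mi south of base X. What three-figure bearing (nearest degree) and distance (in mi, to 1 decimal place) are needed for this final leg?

Leg 1 (257°, 22.2 mi): east 22.2 sin 257° = -21.63, north 22.2 cos 257° = -4.99
Leg 2 (197°, 31.0 mi): east 31.0 sin 197° = -9.06, north 31.0 cos 197° = -29.65
Leg 3 (292°, 5.4 mi): east 5.4 sin 292° = -5.01, north 5.4 cos 292° = 2.02
Current position: (-35.70, -32.62). Target: (-8.6, -41.1). Remaining: Δeast = 27.10, Δnorth = -8.48.
Bearing = atan2(27.10, -8.48) mod 360° = 107.38°; distance = √((27.10)² + (-8.48)²) = 28.398 mi.

107°, 28.4 mi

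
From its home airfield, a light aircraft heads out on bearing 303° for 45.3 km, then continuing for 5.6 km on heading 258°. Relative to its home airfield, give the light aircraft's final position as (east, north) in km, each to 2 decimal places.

Leg 1 (303°, 45.3 km): east 45.3 sin 303° = -37.99, north 45.3 cos 303° = 24.67
Leg 2 (258°, 5.6 km): east 5.6 sin 258° = -5.48, north 5.6 cos 258° = -1.16
Summing: -43.47 km east, 23.51 km north → (-43.47, 23.51).

(-43.47, 23.51)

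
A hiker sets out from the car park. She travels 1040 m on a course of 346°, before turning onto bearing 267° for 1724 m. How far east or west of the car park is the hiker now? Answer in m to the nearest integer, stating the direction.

Leg 1 (346°, 1040 m): east 1040 sin 346° = -251.60, north 1040 cos 346° = 1009.11
Leg 2 (267°, 1724 m): east 1724 sin 267° = -1721.64, north 1724 cos 267° = -90.23
Net east component: -1973.24 m.

1973 m west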